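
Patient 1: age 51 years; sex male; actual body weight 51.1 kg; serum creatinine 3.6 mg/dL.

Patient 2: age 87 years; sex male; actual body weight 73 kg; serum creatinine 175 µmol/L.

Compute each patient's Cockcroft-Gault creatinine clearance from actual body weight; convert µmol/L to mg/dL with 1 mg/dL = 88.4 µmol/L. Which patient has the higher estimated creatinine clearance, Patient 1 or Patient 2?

Patient 2

Patient 1: CrCl = (140 − 51) × 51.1 / (72 × 3.6) = 4547.9 / 259.20 ≈ 17.5 mL/min
Patient 2: SCr = 175 / 88.4 = 1.98 mg/dL
Patient 2: CrCl = (140 − 87) × 73 / (72 × 1.98) = 3869.0 / 142.56 ≈ 27.1 mL/min
17.5 vs 27.1 mL/min → Patient 2 is higher.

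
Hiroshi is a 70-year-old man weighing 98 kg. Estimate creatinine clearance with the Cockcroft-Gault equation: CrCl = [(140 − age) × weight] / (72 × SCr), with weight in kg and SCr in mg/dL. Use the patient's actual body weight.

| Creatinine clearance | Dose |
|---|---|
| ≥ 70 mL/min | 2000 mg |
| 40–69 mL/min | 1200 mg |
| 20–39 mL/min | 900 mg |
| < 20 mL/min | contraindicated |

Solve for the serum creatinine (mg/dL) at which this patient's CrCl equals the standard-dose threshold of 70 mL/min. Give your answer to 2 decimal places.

1.36 mg/dL

Standard dose requires CrCl ≥ 70 mL/min.
Set (140 − 70) × 98 / (72 × SCr) = 70
SCr = (140 − 70) × 98 / (72 × 70) = 1.361 mg/dL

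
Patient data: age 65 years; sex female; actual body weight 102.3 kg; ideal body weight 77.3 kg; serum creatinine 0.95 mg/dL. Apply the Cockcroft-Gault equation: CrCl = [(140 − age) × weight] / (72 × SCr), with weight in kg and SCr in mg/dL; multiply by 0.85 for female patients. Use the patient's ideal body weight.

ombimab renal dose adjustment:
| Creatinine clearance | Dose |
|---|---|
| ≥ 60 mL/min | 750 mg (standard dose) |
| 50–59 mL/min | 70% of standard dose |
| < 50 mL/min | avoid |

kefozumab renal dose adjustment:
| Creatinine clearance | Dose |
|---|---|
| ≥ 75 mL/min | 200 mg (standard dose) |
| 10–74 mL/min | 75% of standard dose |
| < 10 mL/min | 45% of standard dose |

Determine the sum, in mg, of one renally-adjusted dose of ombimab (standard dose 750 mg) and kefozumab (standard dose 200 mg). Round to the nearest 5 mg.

CrCl = (140 − 65) × 77.3 / (72 × 0.95) × 0.85 = 5797.5 / 68.40 × 0.85 ≈ 72.0 mL/min
CrCl ≈ 72 mL/min.
ombimab: ≥ 60 mL/min → 100% of 750 mg = 750 mg.
kefozumab: 10–74 mL/min → 75% of 200 mg = 150 mg.
Total = 750 + 150 = 900 mg.

900 mg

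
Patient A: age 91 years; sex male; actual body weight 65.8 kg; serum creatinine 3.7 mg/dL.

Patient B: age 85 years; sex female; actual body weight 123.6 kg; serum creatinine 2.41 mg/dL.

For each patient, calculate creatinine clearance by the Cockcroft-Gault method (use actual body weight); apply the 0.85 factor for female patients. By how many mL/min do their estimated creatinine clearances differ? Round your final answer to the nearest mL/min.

21 mL/min

Patient A: CrCl = (140 − 91) × 65.8 / (72 × 3.7) = 3224.2 / 266.40 ≈ 12.1 mL/min
Patient B: CrCl = (140 − 85) × 123.6 / (72 × 2.41) × 0.85 = 6798.0 / 173.52 × 0.85 ≈ 33.3 mL/min
|12.1 − 33.3| = 21.2 mL/min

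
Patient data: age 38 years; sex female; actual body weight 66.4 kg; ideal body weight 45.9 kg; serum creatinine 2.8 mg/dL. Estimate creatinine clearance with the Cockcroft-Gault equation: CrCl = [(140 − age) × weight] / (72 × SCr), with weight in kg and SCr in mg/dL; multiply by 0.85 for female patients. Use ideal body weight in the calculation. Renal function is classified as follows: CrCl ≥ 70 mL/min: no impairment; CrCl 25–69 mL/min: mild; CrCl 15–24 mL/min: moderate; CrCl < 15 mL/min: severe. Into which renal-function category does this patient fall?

CrCl = (140 − 38) × 45.9 / (72 × 2.8) × 0.85 = 4681.8 / 201.60 × 0.85 ≈ 19.7 mL/min
20 mL/min falls in the 'moderate' range.

moderate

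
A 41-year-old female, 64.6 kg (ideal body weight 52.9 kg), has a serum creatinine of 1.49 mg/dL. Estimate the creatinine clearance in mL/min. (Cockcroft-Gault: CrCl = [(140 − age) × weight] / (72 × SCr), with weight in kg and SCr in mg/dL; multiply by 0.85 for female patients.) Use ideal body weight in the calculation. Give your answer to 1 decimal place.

41.5 mL/min

CrCl = (140 − 41) × 52.9 / (72 × 1.49) × 0.85 = 5237.1 / 107.28 × 0.85 ≈ 41.5 mL/min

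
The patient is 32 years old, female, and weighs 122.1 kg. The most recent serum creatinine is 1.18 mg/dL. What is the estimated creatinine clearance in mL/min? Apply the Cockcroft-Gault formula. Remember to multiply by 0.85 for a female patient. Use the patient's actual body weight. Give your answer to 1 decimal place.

CrCl = (140 − 32) × 122.1 / (72 × 1.18) × 0.85 = 13186.8 / 84.96 × 0.85 ≈ 131.9 mL/min

131.9 mL/min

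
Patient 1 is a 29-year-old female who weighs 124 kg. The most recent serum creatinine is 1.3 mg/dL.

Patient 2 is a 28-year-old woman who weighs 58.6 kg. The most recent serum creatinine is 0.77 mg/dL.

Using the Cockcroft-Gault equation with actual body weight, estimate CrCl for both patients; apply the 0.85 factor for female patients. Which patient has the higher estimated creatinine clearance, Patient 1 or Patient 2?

Patient 1: CrCl = (140 − 29) × 124 / (72 × 1.3) × 0.85 = 13764.0 / 93.60 × 0.85 ≈ 125.0 mL/min
Patient 2: CrCl = (140 − 28) × 58.6 / (72 × 0.77) × 0.85 = 6563.2 / 55.44 × 0.85 ≈ 100.6 mL/min
125.0 vs 100.6 mL/min → Patient 1 is higher.

Patient 1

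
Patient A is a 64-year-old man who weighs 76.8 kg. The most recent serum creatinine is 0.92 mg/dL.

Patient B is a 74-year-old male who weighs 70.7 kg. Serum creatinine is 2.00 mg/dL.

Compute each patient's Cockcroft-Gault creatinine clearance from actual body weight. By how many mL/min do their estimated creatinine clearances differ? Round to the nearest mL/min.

Patient A: CrCl = (140 − 64) × 76.8 / (72 × 0.92) = 5836.8 / 66.24 ≈ 88.1 mL/min
Patient B: CrCl = (140 − 74) × 70.7 / (72 × 2) = 4666.2 / 144.00 ≈ 32.4 mL/min
|88.1 − 32.4| = 55.7 mL/min

56 mL/min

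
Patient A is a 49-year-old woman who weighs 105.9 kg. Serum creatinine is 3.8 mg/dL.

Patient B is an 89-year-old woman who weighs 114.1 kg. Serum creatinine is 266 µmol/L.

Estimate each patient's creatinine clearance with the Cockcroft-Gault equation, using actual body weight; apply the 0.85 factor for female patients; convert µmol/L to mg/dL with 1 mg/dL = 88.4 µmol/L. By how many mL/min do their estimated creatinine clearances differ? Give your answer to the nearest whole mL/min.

Patient A: CrCl = (140 − 49) × 105.9 / (72 × 3.8) × 0.85 = 9636.9 / 273.60 × 0.85 ≈ 29.9 mL/min
Patient B: SCr = 266 / 88.4 = 3.009 mg/dL
Patient B: CrCl = (140 − 89) × 114.1 / (72 × 3.009) × 0.85 = 5819.1 / 216.65 × 0.85 ≈ 22.8 mL/min
|29.9 − 22.8| = 7.1 mL/min

7 mL/min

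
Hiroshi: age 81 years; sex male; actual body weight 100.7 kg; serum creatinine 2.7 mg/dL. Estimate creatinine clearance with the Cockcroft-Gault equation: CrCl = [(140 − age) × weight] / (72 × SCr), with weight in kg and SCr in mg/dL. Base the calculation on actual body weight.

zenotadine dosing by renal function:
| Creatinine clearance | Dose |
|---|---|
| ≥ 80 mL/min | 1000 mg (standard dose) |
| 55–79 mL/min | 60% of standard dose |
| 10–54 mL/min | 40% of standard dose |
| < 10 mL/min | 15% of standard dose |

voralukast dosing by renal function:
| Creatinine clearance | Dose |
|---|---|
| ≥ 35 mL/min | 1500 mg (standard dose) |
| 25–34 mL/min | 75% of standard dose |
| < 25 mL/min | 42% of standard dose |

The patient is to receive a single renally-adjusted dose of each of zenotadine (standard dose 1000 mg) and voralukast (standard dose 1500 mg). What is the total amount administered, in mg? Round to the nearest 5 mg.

1525 mg

CrCl = (140 − 81) × 100.7 / (72 × 2.7) = 5941.3 / 194.40 ≈ 30.6 mL/min
CrCl ≈ 31 mL/min.
zenotadine: 10–54 mL/min → 40% of 1000 mg = 400 mg.
voralukast: 25–34 mL/min → 75% of 1500 mg = 1125 mg.
Total = 400 + 1125 = 1525 mg.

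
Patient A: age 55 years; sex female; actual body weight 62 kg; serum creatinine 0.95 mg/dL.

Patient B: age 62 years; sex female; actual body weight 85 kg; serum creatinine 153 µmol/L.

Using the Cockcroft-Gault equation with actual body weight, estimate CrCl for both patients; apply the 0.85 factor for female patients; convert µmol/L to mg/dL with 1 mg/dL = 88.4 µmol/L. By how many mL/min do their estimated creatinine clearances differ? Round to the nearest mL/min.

Patient A: CrCl = (140 − 55) × 62 / (72 × 0.95) × 0.85 = 5270.0 / 68.40 × 0.85 ≈ 65.5 mL/min
Patient B: SCr = 153 / 88.4 = 1.731 mg/dL
Patient B: CrCl = (140 − 62) × 85 / (72 × 1.731) × 0.85 = 6630.0 / 124.63 × 0.85 ≈ 45.2 mL/min
|65.5 − 45.2| = 20.3 mL/min

20 mL/min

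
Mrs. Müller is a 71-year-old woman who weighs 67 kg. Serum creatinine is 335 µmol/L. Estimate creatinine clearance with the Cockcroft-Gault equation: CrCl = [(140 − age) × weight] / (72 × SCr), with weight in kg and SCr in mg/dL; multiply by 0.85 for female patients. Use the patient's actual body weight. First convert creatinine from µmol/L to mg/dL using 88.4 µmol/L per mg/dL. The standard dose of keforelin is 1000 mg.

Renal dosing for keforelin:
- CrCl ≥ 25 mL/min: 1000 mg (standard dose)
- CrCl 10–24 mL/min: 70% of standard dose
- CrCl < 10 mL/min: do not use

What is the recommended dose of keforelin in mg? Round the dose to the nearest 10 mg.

SCr = 335 / 88.4 = 3.79 mg/dL
CrCl = (140 − 71) × 67 / (72 × 3.79) × 0.85 = 4623.0 / 272.88 × 0.85 ≈ 14.4 mL/min
CrCl ≈ 14 mL/min → bracket 10–24 mL/min.
70% of 1000 mg = 700 mg

700 mg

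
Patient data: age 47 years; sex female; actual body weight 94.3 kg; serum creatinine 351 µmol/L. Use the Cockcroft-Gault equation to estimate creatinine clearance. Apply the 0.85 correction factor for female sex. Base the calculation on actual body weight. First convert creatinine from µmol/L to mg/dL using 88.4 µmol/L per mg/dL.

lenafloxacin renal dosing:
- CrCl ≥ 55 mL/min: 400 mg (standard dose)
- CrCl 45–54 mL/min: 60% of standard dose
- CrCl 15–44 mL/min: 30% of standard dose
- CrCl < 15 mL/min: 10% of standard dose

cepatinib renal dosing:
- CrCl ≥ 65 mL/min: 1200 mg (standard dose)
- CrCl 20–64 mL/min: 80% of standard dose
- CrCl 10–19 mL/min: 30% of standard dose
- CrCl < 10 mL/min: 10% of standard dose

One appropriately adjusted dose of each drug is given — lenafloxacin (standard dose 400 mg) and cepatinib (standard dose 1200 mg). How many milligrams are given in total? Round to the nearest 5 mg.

SCr = 351 / 88.4 = 3.971 mg/dL
CrCl = (140 − 47) × 94.3 / (72 × 3.971) × 0.85 = 8769.9 / 285.91 × 0.85 ≈ 26.1 mL/min
CrCl ≈ 26 mL/min.
lenafloxacin: 15–44 mL/min → 30% of 400 mg = 120 mg.
cepatinib: 20–64 mL/min → 80% of 1200 mg = 960 mg.
Total = 120 + 960 = 1080 mg.

1080 mg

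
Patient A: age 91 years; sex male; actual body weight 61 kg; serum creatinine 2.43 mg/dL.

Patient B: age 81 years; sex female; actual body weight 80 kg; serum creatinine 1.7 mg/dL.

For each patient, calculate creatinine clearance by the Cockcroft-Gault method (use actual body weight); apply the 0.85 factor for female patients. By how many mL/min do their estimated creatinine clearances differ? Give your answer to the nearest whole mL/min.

Patient A: CrCl = (140 − 91) × 61 / (72 × 2.43) = 2989.0 / 174.96 ≈ 17.1 mL/min
Patient B: CrCl = (140 − 81) × 80 / (72 × 1.7) × 0.85 = 4720.0 / 122.40 × 0.85 ≈ 32.8 mL/min
|17.1 − 32.8| = 15.7 mL/min

16 mL/min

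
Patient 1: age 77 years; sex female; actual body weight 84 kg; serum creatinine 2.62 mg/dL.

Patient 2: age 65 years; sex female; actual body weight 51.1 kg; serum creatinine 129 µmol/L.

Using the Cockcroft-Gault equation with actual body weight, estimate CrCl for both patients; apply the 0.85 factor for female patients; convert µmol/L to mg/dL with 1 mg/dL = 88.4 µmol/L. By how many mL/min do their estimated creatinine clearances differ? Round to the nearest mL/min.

7 mL/min

Patient 1: CrCl = (140 − 77) × 84 / (72 × 2.62) × 0.85 = 5292.0 / 188.64 × 0.85 ≈ 23.8 mL/min
Patient 2: SCr = 129 / 88.4 = 1.459 mg/dL
Patient 2: CrCl = (140 − 65) × 51.1 / (72 × 1.459) × 0.85 = 3832.5 / 105.05 × 0.85 ≈ 31.0 mL/min
|23.8 − 31.0| = 7.2 mL/min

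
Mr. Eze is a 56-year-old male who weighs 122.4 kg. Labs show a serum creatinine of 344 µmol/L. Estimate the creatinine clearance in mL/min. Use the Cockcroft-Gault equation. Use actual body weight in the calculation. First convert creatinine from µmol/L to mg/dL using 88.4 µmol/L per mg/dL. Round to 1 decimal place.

SCr = 344 / 88.4 = 3.891 mg/dL
CrCl = (140 − 56) × 122.4 / (72 × 3.891) = 10281.6 / 280.15 ≈ 36.7 mL/min

36.7 mL/min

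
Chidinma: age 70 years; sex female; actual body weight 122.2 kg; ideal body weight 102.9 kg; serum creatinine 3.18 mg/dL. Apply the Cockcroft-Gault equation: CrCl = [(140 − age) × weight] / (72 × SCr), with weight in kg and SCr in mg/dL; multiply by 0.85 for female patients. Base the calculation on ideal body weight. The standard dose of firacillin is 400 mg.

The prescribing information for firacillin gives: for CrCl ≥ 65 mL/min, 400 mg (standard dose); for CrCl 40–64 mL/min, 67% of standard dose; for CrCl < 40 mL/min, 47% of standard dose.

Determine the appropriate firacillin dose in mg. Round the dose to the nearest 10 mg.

190 mg

CrCl = (140 − 70) × 102.9 / (72 × 3.18) × 0.85 = 7203.0 / 228.96 × 0.85 ≈ 26.7 mL/min
CrCl ≈ 27 mL/min → bracket < 40 mL/min.
47% of 400 mg = 188 mg → 190 mg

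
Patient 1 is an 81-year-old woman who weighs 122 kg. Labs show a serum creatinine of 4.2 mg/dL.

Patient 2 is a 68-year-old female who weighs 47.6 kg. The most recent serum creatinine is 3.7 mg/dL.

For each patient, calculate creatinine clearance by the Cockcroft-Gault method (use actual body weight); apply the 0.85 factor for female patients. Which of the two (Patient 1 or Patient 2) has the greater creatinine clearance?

Patient 1

Patient 1: CrCl = (140 − 81) × 122 / (72 × 4.2) × 0.85 = 7198.0 / 302.40 × 0.85 ≈ 20.2 mL/min
Patient 2: CrCl = (140 − 68) × 47.6 / (72 × 3.7) × 0.85 = 3427.2 / 266.40 × 0.85 ≈ 10.9 mL/min
20.2 vs 10.9 mL/min → Patient 1 is higher.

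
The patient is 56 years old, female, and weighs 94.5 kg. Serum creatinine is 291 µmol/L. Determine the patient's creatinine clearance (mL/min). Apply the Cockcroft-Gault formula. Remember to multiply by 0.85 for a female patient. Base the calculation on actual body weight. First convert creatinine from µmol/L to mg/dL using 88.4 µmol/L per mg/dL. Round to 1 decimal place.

SCr = 291 / 88.4 = 3.292 mg/dL
CrCl = (140 − 56) × 94.5 / (72 × 3.292) × 0.85 = 7938.0 / 237.02 × 0.85 ≈ 28.5 mL/min

28.5 mL/min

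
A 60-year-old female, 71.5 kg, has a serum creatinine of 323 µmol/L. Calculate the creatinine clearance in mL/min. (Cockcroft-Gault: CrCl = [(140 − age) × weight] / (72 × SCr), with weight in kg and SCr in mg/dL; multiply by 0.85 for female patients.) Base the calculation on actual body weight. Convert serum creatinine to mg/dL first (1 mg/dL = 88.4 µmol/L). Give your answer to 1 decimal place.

18.5 mL/min

SCr = 323 / 88.4 = 3.654 mg/dL
CrCl = (140 − 60) × 71.5 / (72 × 3.654) × 0.85 = 5720.0 / 263.09 × 0.85 ≈ 18.5 mL/min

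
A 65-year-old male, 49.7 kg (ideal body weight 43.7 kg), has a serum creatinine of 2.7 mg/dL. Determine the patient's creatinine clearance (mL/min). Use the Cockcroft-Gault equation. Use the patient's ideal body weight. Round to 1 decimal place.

16.9 mL/min

CrCl = (140 − 65) × 43.7 / (72 × 2.7) = 3277.5 / 194.40 ≈ 16.9 mL/min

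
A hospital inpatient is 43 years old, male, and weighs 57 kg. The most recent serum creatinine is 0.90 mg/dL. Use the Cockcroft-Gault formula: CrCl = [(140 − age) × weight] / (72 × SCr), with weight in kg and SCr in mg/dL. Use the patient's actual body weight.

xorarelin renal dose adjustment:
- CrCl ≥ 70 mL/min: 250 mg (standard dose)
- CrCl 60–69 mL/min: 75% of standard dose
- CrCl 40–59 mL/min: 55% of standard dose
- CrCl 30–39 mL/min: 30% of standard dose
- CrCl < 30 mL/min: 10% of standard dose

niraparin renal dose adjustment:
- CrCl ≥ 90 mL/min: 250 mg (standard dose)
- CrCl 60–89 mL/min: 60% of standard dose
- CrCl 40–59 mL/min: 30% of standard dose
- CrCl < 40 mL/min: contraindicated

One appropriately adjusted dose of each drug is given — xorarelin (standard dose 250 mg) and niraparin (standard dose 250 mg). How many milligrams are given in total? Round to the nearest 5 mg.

CrCl = (140 − 43) × 57 / (72 × 0.9) = 5529.0 / 64.80 ≈ 85.3 mL/min
CrCl ≈ 85 mL/min.
xorarelin: ≥ 70 mL/min → 100% of 250 mg = 250 mg.
niraparin: 60–89 mL/min → 60% of 250 mg = 150 mg.
Total = 250 + 150 = 400 mg.

400 mg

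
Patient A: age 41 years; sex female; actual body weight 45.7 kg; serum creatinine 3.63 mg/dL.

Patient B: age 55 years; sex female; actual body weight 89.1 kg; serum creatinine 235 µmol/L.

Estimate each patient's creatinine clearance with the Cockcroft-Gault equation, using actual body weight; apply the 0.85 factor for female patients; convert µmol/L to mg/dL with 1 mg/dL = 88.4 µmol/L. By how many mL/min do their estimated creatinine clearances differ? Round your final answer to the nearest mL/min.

19 mL/min

Patient A: CrCl = (140 − 41) × 45.7 / (72 × 3.63) × 0.85 = 4524.3 / 261.36 × 0.85 ≈ 14.7 mL/min
Patient B: SCr = 235 / 88.4 = 2.658 mg/dL
Patient B: CrCl = (140 − 55) × 89.1 / (72 × 2.658) × 0.85 = 7573.5 / 191.38 × 0.85 ≈ 33.6 mL/min
|14.7 − 33.6| = 18.9 mL/min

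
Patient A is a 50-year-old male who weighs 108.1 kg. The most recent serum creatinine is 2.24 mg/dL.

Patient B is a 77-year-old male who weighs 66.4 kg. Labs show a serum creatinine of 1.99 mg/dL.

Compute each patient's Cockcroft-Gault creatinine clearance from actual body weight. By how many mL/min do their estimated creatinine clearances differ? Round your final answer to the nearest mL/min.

Patient A: CrCl = (140 − 50) × 108.1 / (72 × 2.24) = 9729.0 / 161.28 ≈ 60.3 mL/min
Patient B: CrCl = (140 − 77) × 66.4 / (72 × 1.99) = 4183.2 / 143.28 ≈ 29.2 mL/min
|60.3 − 29.2| = 31.1 mL/min

31 mL/min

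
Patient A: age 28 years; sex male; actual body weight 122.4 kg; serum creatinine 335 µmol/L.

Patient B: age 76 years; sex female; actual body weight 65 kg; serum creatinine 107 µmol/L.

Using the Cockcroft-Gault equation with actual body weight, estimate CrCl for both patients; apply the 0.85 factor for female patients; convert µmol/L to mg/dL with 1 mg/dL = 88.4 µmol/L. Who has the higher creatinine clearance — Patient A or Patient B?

Patient A: SCr = 335 / 88.4 = 3.79 mg/dL
Patient A: CrCl = (140 − 28) × 122.4 / (72 × 3.79) = 13708.8 / 272.88 ≈ 50.2 mL/min
Patient B: SCr = 107 / 88.4 = 1.21 mg/dL
Patient B: CrCl = (140 − 76) × 65 / (72 × 1.21) × 0.85 = 4160.0 / 87.12 × 0.85 ≈ 40.6 mL/min
50.2 vs 40.6 mL/min → Patient A is higher.

Patient A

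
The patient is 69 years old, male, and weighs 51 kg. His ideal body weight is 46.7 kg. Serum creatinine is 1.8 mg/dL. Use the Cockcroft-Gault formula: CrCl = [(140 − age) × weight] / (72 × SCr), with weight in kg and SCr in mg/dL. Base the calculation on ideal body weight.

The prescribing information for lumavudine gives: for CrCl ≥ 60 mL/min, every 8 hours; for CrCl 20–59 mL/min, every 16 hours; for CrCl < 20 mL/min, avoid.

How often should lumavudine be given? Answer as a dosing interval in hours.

CrCl = (140 − 69) × 46.7 / (72 × 1.8) = 3315.7 / 129.60 ≈ 25.6 mL/min
CrCl ≈ 26 mL/min → bracket 20–59 mL/min → every 16 hours.

every 16 hours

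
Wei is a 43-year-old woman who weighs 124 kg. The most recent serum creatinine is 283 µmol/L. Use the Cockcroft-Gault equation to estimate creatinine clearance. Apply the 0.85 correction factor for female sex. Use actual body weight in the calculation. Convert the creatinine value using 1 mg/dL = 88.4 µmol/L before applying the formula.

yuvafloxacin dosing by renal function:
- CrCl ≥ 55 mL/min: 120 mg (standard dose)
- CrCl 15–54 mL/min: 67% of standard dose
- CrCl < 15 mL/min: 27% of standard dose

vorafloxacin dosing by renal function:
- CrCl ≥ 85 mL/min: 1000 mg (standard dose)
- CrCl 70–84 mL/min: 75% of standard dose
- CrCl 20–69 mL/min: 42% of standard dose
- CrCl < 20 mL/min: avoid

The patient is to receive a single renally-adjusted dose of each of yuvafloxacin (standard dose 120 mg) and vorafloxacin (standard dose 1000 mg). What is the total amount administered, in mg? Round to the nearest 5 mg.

SCr = 283 / 88.4 = 3.201 mg/dL
CrCl = (140 − 43) × 124 / (72 × 3.201) × 0.85 = 12028.0 / 230.47 × 0.85 ≈ 44.4 mL/min
CrCl ≈ 44 mL/min.
yuvafloxacin: 15–54 mL/min → 67% of 120 mg = 80.4 mg.
vorafloxacin: 20–69 mL/min → 42% of 1000 mg = 420 mg.
Total = 80.4 + 420 = 500.4 mg.

500 mg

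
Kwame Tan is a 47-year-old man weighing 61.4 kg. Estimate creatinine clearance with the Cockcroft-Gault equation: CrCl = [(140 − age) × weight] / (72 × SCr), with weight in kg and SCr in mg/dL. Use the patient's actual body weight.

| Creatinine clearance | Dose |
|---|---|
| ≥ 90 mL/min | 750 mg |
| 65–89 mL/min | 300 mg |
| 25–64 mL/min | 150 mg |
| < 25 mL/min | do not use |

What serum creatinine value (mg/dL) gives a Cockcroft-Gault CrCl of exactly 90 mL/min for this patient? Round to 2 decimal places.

0.88 mg/dL

Standard dose requires CrCl ≥ 90 mL/min.
Set (140 − 47) × 61.4 / (72 × SCr) = 90
SCr = (140 − 47) × 61.4 / (72 × 90) = 0.881 mg/dL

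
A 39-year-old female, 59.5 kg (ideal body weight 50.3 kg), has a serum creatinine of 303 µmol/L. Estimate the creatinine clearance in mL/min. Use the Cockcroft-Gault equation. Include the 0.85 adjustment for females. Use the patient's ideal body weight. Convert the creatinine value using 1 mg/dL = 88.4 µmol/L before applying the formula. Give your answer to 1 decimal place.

17.5 mL/min

SCr = 303 / 88.4 = 3.428 mg/dL
CrCl = (140 − 39) × 50.3 / (72 × 3.428) × 0.85 = 5080.3 / 246.82 × 0.85 ≈ 17.5 mL/min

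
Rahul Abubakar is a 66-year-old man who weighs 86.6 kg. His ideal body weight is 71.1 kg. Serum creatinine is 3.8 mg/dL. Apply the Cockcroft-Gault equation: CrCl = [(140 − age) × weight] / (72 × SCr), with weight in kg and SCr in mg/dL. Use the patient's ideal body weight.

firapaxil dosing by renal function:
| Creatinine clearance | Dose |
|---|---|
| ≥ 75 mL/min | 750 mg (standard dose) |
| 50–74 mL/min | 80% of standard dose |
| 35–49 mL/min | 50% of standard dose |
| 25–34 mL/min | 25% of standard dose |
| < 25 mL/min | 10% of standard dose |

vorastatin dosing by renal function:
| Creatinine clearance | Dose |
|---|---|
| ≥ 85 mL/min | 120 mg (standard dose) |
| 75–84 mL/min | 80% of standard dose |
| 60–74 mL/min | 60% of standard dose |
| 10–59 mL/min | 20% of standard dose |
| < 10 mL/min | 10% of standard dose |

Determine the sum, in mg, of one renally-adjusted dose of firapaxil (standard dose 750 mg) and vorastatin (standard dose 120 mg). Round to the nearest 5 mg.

100 mg

CrCl = (140 − 66) × 71.1 / (72 × 3.8) = 5261.4 / 273.60 ≈ 19.2 mL/min
CrCl ≈ 19 mL/min.
firapaxil: < 25 mL/min → 10% of 750 mg = 75 mg.
vorastatin: 10–59 mL/min → 20% of 120 mg = 24 mg.
Total = 75 + 24 = 99 mg.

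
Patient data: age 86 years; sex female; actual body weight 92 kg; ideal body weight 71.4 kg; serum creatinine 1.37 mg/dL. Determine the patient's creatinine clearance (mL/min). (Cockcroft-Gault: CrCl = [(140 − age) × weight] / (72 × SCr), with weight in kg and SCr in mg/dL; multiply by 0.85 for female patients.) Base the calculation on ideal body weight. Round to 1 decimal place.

CrCl = (140 − 86) × 71.4 / (72 × 1.37) × 0.85 = 3855.6 / 98.64 × 0.85 ≈ 33.2 mL/min

33.2 mL/min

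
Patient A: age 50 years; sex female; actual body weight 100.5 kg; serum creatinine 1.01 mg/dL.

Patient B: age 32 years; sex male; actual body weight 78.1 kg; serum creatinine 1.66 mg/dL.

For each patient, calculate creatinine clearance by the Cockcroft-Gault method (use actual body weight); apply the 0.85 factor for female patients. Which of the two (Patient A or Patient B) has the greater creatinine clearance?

Patient A

Patient A: CrCl = (140 − 50) × 100.5 / (72 × 1.01) × 0.85 = 9045.0 / 72.72 × 0.85 ≈ 105.7 mL/min
Patient B: CrCl = (140 − 32) × 78.1 / (72 × 1.66) = 8434.8 / 119.52 ≈ 70.6 mL/min
105.7 vs 70.6 mL/min → Patient A is higher.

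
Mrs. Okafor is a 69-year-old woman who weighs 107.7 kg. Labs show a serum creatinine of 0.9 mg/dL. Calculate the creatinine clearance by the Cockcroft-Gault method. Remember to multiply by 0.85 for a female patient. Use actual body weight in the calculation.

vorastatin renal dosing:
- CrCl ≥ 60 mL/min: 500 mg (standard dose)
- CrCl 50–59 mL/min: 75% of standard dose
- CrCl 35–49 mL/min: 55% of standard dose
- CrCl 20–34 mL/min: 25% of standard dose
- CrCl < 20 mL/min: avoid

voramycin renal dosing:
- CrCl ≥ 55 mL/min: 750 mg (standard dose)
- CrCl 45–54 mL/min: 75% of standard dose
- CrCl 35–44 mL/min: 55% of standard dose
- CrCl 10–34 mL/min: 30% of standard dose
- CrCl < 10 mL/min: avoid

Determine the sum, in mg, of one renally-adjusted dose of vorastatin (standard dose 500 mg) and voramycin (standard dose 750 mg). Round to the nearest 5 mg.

CrCl = (140 − 69) × 107.7 / (72 × 0.9) × 0.85 = 7646.7 / 64.80 × 0.85 ≈ 100.3 mL/min
CrCl ≈ 100 mL/min.
vorastatin: ≥ 60 mL/min → 100% of 500 mg = 500 mg.
voramycin: ≥ 55 mL/min → 100% of 750 mg = 750 mg.
Total = 500 + 750 = 1250 mg.

1250 mg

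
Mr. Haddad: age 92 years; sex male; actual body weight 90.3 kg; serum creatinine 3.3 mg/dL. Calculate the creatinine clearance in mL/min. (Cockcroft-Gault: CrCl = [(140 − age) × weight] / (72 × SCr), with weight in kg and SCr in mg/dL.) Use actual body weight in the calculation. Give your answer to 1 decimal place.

CrCl = (140 − 92) × 90.3 / (72 × 3.3) = 4334.4 / 237.60 ≈ 18.2 mL/min

18.2 mL/min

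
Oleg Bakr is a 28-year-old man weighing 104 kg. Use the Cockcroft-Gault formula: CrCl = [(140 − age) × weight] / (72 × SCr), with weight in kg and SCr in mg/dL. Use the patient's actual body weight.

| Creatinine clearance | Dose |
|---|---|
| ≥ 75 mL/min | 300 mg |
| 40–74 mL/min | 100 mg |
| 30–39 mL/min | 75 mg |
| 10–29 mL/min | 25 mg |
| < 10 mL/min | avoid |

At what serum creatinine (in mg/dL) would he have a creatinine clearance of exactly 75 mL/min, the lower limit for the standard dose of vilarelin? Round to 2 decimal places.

2.16 mg/dL

Standard dose requires CrCl ≥ 75 mL/min.
Set (140 − 28) × 104 / (72 × SCr) = 75
SCr = (140 − 28) × 104 / (72 × 75) = 2.157 mg/dL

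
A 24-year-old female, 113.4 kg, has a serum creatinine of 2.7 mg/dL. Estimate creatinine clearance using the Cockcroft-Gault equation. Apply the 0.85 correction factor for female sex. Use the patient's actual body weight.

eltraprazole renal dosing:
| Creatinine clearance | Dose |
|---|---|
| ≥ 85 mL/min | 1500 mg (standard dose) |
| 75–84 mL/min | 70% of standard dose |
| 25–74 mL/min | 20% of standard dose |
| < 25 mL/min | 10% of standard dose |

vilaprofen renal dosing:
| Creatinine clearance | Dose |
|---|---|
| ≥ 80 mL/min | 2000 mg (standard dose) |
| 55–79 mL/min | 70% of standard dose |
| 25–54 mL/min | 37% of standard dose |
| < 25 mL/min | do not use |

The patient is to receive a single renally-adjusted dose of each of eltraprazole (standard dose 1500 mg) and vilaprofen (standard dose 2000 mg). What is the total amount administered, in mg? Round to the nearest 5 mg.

CrCl = (140 − 24) × 113.4 / (72 × 2.7) × 0.85 = 13154.4 / 194.40 × 0.85 ≈ 57.5 mL/min
CrCl ≈ 58 mL/min.
eltraprazole: 25–74 mL/min → 20% of 1500 mg = 300 mg.
vilaprofen: 55–79 mL/min → 70% of 2000 mg = 1400 mg.
Total = 300 + 1400 = 1700 mg.

1700 mg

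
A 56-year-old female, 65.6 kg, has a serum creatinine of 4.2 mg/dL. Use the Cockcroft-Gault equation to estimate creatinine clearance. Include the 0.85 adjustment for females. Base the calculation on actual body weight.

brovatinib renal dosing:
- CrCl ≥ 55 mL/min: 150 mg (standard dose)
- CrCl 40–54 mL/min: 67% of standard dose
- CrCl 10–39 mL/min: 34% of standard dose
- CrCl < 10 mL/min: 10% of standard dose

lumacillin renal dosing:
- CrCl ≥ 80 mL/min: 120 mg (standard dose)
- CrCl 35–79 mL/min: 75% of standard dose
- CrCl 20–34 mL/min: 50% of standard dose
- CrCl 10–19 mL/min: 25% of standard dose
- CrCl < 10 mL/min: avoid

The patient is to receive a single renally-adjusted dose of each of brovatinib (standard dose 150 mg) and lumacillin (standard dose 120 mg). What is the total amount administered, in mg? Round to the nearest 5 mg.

CrCl = (140 − 56) × 65.6 / (72 × 4.2) × 0.85 = 5510.4 / 302.40 × 0.85 ≈ 15.5 mL/min
CrCl ≈ 15 mL/min.
brovatinib: 10–39 mL/min → 34% of 150 mg = 51 mg.
lumacillin: 10–19 mL/min → 25% of 120 mg = 30 mg.
Total = 51 + 30 = 81 mg.

80 mg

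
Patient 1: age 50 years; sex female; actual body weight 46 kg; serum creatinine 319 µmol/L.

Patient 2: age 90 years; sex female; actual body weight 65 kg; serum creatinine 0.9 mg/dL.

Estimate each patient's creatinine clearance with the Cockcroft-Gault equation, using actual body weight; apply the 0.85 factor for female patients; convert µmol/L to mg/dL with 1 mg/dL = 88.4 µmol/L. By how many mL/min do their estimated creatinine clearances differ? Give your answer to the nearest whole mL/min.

Patient 1: SCr = 319 / 88.4 = 3.609 mg/dL
Patient 1: CrCl = (140 − 50) × 46 / (72 × 3.609) × 0.85 = 4140.0 / 259.85 × 0.85 ≈ 13.5 mL/min
Patient 2: CrCl = (140 − 90) × 65 / (72 × 0.9) × 0.85 = 3250.0 / 64.80 × 0.85 ≈ 42.6 mL/min
|13.5 − 42.6| = 29.1 mL/min

29 mL/min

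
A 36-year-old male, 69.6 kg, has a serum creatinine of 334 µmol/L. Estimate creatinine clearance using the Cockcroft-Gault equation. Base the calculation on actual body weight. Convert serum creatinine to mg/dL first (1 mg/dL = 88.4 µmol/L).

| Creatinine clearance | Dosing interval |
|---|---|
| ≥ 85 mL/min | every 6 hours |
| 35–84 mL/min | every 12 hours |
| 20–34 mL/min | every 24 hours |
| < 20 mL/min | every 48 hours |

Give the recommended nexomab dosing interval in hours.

every 24 hours

SCr = 334 / 88.4 = 3.778 mg/dL
CrCl = (140 − 36) × 69.6 / (72 × 3.778) = 7238.4 / 272.02 ≈ 26.6 mL/min
CrCl ≈ 27 mL/min → bracket 20–34 mL/min → every 24 hours.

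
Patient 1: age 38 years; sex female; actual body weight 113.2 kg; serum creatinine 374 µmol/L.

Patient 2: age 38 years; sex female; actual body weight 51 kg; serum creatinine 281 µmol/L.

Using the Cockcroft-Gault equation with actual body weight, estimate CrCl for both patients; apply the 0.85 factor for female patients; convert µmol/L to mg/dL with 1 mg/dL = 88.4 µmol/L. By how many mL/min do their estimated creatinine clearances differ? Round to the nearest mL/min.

Patient 1: SCr = 374 / 88.4 = 4.231 mg/dL
Patient 1: CrCl = (140 − 38) × 113.2 / (72 × 4.231) × 0.85 = 11546.4 / 304.63 × 0.85 ≈ 32.2 mL/min
Patient 2: SCr = 281 / 88.4 = 3.179 mg/dL
Patient 2: CrCl = (140 − 38) × 51 / (72 × 3.179) × 0.85 = 5202.0 / 228.89 × 0.85 ≈ 19.3 mL/min
|32.2 − 19.3| = 12.9 mL/min

13 mL/min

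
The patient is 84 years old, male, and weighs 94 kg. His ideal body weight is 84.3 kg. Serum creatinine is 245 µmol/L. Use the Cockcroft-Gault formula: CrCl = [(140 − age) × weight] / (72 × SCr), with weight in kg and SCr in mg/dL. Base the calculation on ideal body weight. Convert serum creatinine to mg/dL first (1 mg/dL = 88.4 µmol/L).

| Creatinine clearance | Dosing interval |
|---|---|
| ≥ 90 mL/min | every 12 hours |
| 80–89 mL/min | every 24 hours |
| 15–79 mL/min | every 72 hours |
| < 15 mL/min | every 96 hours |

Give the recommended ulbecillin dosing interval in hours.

SCr = 245 / 88.4 = 2.771 mg/dL
CrCl = (140 − 84) × 84.3 / (72 × 2.771) = 4720.8 / 199.51 ≈ 23.7 mL/min
CrCl ≈ 24 mL/min → bracket 15–79 mL/min → every 72 hours.

every 72 hours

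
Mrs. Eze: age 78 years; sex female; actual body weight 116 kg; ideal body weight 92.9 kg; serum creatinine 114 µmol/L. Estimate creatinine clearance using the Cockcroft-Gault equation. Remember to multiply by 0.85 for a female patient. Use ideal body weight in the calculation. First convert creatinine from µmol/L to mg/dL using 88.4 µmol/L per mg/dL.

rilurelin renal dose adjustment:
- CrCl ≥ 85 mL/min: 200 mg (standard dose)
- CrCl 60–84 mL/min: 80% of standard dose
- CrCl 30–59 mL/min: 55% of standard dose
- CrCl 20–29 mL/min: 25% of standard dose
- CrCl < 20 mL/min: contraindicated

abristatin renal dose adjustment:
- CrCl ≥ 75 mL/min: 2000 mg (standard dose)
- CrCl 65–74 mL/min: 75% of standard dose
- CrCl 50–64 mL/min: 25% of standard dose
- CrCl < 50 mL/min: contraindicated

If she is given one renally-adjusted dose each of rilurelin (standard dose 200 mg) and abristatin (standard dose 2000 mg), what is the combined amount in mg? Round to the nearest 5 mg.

SCr = 114 / 88.4 = 1.29 mg/dL
CrCl = (140 − 78) × 92.9 / (72 × 1.29) × 0.85 = 5759.8 / 92.88 × 0.85 ≈ 52.7 mL/min
CrCl ≈ 53 mL/min.
rilurelin: 30–59 mL/min → 55% of 200 mg = 110 mg.
abristatin: 50–64 mL/min → 25% of 2000 mg = 500 mg.
Total = 110 + 500 = 610 mg.

610 mg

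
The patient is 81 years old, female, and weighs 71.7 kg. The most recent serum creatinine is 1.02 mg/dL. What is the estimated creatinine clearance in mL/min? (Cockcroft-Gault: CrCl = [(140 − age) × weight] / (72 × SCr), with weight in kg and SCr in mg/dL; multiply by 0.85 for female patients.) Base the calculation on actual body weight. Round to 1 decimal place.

49.0 mL/min

CrCl = (140 − 81) × 71.7 / (72 × 1.02) × 0.85 = 4230.3 / 73.44 × 0.85 ≈ 49.0 mL/min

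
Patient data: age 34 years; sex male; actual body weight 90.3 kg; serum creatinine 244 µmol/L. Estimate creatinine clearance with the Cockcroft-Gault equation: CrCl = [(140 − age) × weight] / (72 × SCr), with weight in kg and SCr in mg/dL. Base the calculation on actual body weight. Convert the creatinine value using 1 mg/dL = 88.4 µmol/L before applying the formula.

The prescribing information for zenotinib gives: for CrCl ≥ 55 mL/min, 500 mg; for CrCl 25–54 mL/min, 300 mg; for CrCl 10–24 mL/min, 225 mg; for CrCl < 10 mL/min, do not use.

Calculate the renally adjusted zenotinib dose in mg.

300 mg

SCr = 244 / 88.4 = 2.76 mg/dL
CrCl = (140 − 34) × 90.3 / (72 × 2.76) = 9571.8 / 198.72 ≈ 48.2 mL/min
CrCl ≈ 48 mL/min → bracket 25–54 mL/min.
Dose for this bracket: 300 mg.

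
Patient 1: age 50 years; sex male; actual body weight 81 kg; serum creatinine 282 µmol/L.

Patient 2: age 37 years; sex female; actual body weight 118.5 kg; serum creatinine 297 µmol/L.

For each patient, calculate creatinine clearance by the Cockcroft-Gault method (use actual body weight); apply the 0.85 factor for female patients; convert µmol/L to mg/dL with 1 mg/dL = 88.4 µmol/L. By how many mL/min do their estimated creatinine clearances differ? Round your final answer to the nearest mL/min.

Patient 1: SCr = 282 / 88.4 = 3.19 mg/dL
Patient 1: CrCl = (140 − 50) × 81 / (72 × 3.19) = 7290.0 / 229.68 ≈ 31.7 mL/min
Patient 2: SCr = 297 / 88.4 = 3.36 mg/dL
Patient 2: CrCl = (140 − 37) × 118.5 / (72 × 3.36) × 0.85 = 12205.5 / 241.92 × 0.85 ≈ 42.9 mL/min
|31.7 − 42.9| = 11.2 mL/min

11 mL/min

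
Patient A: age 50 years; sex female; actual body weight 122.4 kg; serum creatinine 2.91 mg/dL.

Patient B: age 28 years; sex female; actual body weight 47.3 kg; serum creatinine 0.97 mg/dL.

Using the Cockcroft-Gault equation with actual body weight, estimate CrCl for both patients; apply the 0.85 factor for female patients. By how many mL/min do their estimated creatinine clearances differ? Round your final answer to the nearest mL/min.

20 mL/min

Patient A: CrCl = (140 − 50) × 122.4 / (72 × 2.91) × 0.85 = 11016.0 / 209.52 × 0.85 ≈ 44.7 mL/min
Patient B: CrCl = (140 − 28) × 47.3 / (72 × 0.97) × 0.85 = 5297.6 / 69.84 × 0.85 ≈ 64.5 mL/min
|44.7 − 64.5| = 19.8 mL/min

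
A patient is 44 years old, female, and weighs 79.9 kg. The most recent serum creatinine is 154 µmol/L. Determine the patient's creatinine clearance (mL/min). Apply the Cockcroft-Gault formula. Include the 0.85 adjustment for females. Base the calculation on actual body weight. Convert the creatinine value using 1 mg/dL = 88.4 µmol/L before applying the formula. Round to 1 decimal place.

SCr = 154 / 88.4 = 1.742 mg/dL
CrCl = (140 − 44) × 79.9 / (72 × 1.742) × 0.85 = 7670.4 / 125.42 × 0.85 ≈ 52.0 mL/min

52.0 mL/min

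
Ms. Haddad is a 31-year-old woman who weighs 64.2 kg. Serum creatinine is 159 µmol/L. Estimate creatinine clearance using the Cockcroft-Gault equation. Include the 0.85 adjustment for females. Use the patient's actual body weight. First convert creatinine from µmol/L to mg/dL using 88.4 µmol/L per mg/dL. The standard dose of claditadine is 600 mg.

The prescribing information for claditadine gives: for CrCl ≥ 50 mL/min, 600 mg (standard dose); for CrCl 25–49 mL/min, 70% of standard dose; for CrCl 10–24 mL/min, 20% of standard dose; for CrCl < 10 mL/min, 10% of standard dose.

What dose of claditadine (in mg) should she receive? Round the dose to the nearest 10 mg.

420 mg

SCr = 159 / 88.4 = 1.799 mg/dL
CrCl = (140 − 31) × 64.2 / (72 × 1.799) × 0.85 = 6997.8 / 129.53 × 0.85 ≈ 45.9 mL/min
CrCl ≈ 46 mL/min → bracket 25–49 mL/min.
70% of 600 mg = 420 mg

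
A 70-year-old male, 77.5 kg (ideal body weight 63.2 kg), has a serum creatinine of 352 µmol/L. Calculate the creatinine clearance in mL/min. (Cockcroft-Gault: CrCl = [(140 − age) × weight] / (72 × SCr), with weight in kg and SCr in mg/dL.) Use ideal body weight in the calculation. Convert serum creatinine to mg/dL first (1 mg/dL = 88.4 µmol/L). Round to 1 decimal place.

SCr = 352 / 88.4 = 3.982 mg/dL
CrCl = (140 − 70) × 63.2 / (72 × 3.982) = 4424.0 / 286.70 ≈ 15.4 mL/min

15.4 mL/min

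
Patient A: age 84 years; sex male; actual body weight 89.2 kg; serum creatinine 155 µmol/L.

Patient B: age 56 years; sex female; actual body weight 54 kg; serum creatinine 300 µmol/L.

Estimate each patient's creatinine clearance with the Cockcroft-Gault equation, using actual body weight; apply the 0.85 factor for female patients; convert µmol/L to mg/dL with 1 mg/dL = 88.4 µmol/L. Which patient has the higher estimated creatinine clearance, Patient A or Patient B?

Patient A

Patient A: SCr = 155 / 88.4 = 1.753 mg/dL
Patient A: CrCl = (140 − 84) × 89.2 / (72 × 1.753) = 4995.2 / 126.22 ≈ 39.6 mL/min
Patient B: SCr = 300 / 88.4 = 3.394 mg/dL
Patient B: CrCl = (140 − 56) × 54 / (72 × 3.394) × 0.85 = 4536.0 / 244.37 × 0.85 ≈ 15.8 mL/min
39.6 vs 15.8 mL/min → Patient A is higher.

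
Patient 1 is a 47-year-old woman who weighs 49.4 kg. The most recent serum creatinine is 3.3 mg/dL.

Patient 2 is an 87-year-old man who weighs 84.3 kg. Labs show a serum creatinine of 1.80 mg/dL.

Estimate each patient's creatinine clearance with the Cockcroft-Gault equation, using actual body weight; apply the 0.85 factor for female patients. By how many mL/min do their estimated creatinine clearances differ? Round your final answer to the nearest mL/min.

Patient 1: CrCl = (140 − 47) × 49.4 / (72 × 3.3) × 0.85 = 4594.2 / 237.60 × 0.85 ≈ 16.4 mL/min
Patient 2: CrCl = (140 − 87) × 84.3 / (72 × 1.8) = 4467.9 / 129.60 ≈ 34.5 mL/min
|16.4 − 34.5| = 18.1 mL/min

18 mL/min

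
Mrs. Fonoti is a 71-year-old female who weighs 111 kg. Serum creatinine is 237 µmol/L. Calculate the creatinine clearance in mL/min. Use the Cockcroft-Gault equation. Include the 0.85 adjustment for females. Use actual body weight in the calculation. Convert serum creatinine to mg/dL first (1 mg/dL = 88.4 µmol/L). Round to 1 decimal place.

SCr = 237 / 88.4 = 2.681 mg/dL
CrCl = (140 − 71) × 111 / (72 × 2.681) × 0.85 = 7659.0 / 193.03 × 0.85 ≈ 33.7 mL/min

33.7 mL/min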